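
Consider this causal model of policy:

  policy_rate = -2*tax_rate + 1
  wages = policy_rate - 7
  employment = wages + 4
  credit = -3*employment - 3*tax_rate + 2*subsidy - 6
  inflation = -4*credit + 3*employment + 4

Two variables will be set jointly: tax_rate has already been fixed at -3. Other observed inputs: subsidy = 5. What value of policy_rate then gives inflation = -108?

policy_rate = -1

With tax_rate held at -3:
Intervening on policy_rate fixes its value directly, overriding its dependence on tax_rate.
Substituting into the employment equation gives employment = policy_rate - 3.
Substituting into the credit equation gives credit = -3*policy_rate + 22.
Substituting into the inflation equation gives inflation = 15*policy_rate - 93.
Solve 15*policy_rate - 93 = -108: policy_rate = (-108 + 93) / 15 = -1.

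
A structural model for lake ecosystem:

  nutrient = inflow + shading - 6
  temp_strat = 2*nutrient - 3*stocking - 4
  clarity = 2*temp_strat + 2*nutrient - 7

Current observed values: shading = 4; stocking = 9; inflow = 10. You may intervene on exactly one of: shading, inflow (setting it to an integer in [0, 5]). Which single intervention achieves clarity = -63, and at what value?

set inflow = 3

Intervening on shading: clarity = 6*shading - 45. Reaching -63 requires shading = -3, outside [0, 5].
Intervening on inflow: with other inputs at their observed values, clarity = 6*inflow - 81. Solving for -63 gives inflow = 3, within [0, 5].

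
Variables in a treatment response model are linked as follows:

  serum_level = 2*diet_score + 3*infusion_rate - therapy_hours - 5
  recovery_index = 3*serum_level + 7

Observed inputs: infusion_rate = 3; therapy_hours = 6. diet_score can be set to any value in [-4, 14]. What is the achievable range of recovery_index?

-23 to 85

Substituting into the serum_level equation gives serum_level = 2*diet_score - 2.
Substituting into the recovery_index equation gives recovery_index = 6*diet_score + 1.
Linear in diet_score, so extremes are at the endpoints: diet_score = -4 gives recovery_index = -23; diet_score = 14 gives recovery_index = 85.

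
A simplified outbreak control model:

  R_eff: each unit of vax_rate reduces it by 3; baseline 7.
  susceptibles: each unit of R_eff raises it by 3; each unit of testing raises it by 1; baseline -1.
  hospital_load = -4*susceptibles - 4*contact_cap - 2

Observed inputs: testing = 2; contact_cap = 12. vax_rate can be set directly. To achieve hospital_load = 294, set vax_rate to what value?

Substituting into the susceptibles equation gives susceptibles = -9*vax_rate + 22.
Substituting into the hospital_load equation gives hospital_load = 36*vax_rate - 138.
Solve 36*vax_rate - 138 = 294: vax_rate = (294 + 138) / 36 = 12.

vax_rate = 12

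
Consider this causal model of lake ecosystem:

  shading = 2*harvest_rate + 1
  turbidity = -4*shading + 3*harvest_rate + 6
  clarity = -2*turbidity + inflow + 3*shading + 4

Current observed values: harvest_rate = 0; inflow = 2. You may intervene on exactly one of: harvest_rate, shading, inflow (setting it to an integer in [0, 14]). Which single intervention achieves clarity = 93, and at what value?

set shading = 9

Intervening on harvest_rate: clarity = 16*harvest_rate + 5. Reaching 93 requires harvest_rate = 11/2, not an integer.
Intervening on shading: with other inputs at their observed values, clarity = 11*shading - 6. Solving for 93 gives shading = 9, within [0, 14].
Intervening on inflow: clarity = inflow + 3. Reaching 93 requires inflow = 90, outside [0, 14].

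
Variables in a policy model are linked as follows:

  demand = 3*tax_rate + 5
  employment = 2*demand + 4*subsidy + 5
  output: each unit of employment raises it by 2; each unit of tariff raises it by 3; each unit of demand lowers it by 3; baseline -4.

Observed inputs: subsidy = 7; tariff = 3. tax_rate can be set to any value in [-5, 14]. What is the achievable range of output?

61 to 118

Substituting into the employment equation gives employment = 6*tax_rate + 43.
Substituting into the output equation gives output = 3*tax_rate + 76.
Linear in tax_rate, so extremes are at the endpoints: tax_rate = -5 gives output = 61; tax_rate = 14 gives output = 118.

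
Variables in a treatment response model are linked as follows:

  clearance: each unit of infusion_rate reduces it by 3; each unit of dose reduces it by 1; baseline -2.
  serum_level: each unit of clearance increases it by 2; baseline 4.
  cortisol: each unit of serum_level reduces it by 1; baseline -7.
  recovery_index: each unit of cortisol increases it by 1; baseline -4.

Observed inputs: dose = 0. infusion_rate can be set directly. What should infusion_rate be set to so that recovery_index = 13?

infusion_rate = 4

Substituting into the clearance equation gives clearance = -3*infusion_rate - 2.
This gives serum_level = -6*infusion_rate.
Substituting into the cortisol equation gives cortisol = 6*infusion_rate - 7.
recovery_index becomes 6*infusion_rate - 11.
Solve 6*infusion_rate - 11 = 13: infusion_rate = (13 + 11) / 6 = 4.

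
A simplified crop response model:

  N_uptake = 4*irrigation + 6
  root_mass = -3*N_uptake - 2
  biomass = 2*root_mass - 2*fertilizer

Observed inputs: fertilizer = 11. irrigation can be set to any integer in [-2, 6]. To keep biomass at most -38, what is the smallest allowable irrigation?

Substituting into the root_mass equation gives root_mass = -12*irrigation - 20.
So biomass = -24*irrigation - 62.
Require -24*irrigation - 62 ≤ -38, so irrigation ≥ -1.
The smallest integer in [-2, 6] satisfying this is -1.

irrigation = -1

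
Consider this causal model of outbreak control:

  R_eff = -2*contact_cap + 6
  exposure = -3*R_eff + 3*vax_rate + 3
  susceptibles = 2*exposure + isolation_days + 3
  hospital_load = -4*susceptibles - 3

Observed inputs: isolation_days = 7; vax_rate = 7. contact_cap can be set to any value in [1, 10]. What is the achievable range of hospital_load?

Substituting into the exposure equation gives exposure = 6*contact_cap + 6.
Substituting into the susceptibles equation gives susceptibles = 12*contact_cap + 22.
Substituting into the hospital_load equation gives hospital_load = -48*contact_cap - 91.
Linear in contact_cap, so extremes are at the endpoints: contact_cap = 1 gives hospital_load = -139; contact_cap = 10 gives hospital_load = -571.

-571 to -139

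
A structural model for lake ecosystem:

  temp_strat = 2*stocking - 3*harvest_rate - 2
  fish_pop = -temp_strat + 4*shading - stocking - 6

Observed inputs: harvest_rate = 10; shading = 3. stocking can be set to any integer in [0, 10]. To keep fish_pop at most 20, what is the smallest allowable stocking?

stocking = 6

Substituting into the temp_strat equation gives temp_strat = 2*stocking - 32.
Substituting into the fish_pop equation gives fish_pop = -3*stocking + 38.
Require -3*stocking + 38 ≤ 20, so stocking ≥ 6.
The smallest integer in [0, 10] satisfying this is 6.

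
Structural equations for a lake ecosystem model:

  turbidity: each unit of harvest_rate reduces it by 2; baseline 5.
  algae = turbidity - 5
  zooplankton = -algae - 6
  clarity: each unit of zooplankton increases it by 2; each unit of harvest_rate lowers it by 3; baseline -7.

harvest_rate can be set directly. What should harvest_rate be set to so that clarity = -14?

Substituting into the algae equation gives algae = -2*harvest_rate.
So zooplankton = 2*harvest_rate - 6.
Substituting into the clarity equation gives clarity = harvest_rate - 19.
Solve harvest_rate - 19 = -14: harvest_rate = (-14 + 19) / 1 = 5.

harvest_rate = 5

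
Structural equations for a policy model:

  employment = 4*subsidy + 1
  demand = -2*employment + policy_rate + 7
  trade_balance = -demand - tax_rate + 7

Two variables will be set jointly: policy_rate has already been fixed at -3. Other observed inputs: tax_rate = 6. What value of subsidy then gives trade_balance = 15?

subsidy = 2

With policy_rate held at -3:
Substituting into the demand equation gives demand = -8*subsidy + 2.
Substituting into the trade_balance equation gives trade_balance = 8*subsidy - 1.
Solve 8*subsidy - 1 = 15: subsidy = (15 + 1) / 8 = 2.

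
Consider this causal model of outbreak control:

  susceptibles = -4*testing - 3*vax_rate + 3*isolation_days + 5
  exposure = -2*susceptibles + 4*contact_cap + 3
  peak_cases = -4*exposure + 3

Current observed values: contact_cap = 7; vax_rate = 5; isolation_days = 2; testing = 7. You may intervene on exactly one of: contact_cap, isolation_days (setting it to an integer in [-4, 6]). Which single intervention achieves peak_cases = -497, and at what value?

Intervening on contact_cap: peak_cases = -16*contact_cap - 265. Reaching -497 requires contact_cap = 29/2, not an integer.
Intervening on isolation_days: with other inputs at their observed values, peak_cases = 24*isolation_days - 425. Solving for -497 gives isolation_days = -3, within [-4, 6].

set isolation_days = -3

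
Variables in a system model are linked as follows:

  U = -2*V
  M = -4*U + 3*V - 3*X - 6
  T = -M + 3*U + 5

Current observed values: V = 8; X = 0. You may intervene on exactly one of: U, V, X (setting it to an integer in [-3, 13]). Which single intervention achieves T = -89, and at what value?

Intervening on U: T = 7*U - 13. Reaching -89 requires U = -76/7, not an integer.
Intervening on V: T = -17*V + 11. Reaching -89 requires V = 100/17, not an integer.
Intervening on X: with other inputs at their observed values, T = 3*X - 125. Solving for -89 gives X = 12, within [-3, 13].

set X = 12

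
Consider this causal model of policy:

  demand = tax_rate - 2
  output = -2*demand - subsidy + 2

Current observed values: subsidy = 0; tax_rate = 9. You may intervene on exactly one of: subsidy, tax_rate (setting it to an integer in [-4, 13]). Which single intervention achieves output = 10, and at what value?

set tax_rate = -2

Intervening on subsidy: output = -subsidy - 12. Reaching 10 requires subsidy = -22, outside [-4, 13].
Intervening on tax_rate: with other inputs at their observed values, output = -2*tax_rate + 6. Solving for 10 gives tax_rate = -2, within [-4, 13].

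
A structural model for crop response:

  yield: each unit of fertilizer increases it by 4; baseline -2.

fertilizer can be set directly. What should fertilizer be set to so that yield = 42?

Solve 4*fertilizer - 2 = 42: fertilizer = (42 + 2) / 4 = 11.

fertilizer = 11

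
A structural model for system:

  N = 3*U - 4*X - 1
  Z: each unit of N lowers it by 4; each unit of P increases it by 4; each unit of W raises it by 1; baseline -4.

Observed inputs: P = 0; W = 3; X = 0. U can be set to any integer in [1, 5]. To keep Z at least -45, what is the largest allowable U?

Substituting into the N equation gives N = 3*U - 1.
Z becomes -12*U + 3.
Require -12*U + 3 ≥ -45, so U ≤ 4.
The largest integer in [1, 5] satisfying this is 4.

U = 4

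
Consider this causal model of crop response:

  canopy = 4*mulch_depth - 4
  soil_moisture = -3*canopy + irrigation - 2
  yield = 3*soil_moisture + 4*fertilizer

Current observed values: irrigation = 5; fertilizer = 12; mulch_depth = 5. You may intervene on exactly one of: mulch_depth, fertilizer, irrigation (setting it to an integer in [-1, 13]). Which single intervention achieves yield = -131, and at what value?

Intervening on mulch_depth: yield = -36*mulch_depth + 93. Reaching -131 requires mulch_depth = 56/9, not an integer.
Intervening on fertilizer: with other inputs at their observed values, yield = 4*fertilizer - 135. Solving for -131 gives fertilizer = 1, within [-1, 13].
Intervening on irrigation: yield = 3*irrigation - 102. Reaching -131 requires irrigation = -29/3, not an integer.

set fertilizer = 1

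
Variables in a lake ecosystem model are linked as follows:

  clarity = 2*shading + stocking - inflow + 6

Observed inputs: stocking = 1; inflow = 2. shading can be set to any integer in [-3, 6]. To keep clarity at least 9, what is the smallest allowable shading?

Substituting into the clarity equation gives clarity = 2*shading + 5.
Require 2*shading + 5 ≥ 9, so shading ≥ 2.
The smallest integer in [-3, 6] satisfying this is 2.

shading = 2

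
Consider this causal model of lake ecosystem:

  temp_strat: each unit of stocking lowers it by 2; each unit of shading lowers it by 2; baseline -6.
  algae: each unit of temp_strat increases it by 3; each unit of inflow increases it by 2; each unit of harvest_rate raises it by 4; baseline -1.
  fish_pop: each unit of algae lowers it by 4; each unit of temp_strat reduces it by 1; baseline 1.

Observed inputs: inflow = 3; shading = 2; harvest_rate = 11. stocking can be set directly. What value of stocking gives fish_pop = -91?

stocking = -1

Substituting into the temp_strat equation gives temp_strat = -2*stocking - 10.
This gives algae = -6*stocking + 19.
fish_pop becomes 26*stocking - 65.
Solve 26*stocking - 65 = -91: stocking = (-91 + 65) / 26 = -1.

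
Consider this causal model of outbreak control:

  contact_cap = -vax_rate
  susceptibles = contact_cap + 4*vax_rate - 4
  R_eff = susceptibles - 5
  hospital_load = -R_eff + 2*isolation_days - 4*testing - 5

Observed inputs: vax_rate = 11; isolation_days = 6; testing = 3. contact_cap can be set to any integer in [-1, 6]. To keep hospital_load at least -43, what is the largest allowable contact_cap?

contact_cap = 3

Intervening on contact_cap fixes its value directly, overriding its dependence on vax_rate.
Substituting into the susceptibles equation gives susceptibles = contact_cap + 40.
So R_eff = contact_cap + 35.
So hospital_load = -contact_cap - 40.
Require -contact_cap - 40 ≥ -43, so contact_cap ≤ 3.
The largest integer in [-1, 6] satisfying this is 3.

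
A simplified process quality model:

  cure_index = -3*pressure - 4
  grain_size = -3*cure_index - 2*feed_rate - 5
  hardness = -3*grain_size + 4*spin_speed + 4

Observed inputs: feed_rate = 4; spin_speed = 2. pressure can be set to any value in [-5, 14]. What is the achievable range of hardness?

Substituting into the grain_size equation gives grain_size = 9*pressure - 1.
hardness becomes -27*pressure + 15.
Linear in pressure, so extremes are at the endpoints: pressure = -5 gives hardness = 150; pressure = 14 gives hardness = -363.

-363 to 150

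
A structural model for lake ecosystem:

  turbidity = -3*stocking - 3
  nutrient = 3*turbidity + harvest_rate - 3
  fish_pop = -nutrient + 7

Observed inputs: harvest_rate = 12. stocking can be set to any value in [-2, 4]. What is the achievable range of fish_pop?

Substituting into the nutrient equation gives nutrient = -9*stocking.
fish_pop becomes 9*stocking + 7.
Linear in stocking, so extremes are at the endpoints: stocking = -2 gives fish_pop = -11; stocking = 4 gives fish_pop = 43.

-11 to 43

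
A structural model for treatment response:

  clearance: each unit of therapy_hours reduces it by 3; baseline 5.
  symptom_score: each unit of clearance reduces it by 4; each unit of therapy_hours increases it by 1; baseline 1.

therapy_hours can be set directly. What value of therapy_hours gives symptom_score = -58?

Substituting into the symptom_score equation gives symptom_score = 13*therapy_hours - 19.
Solve 13*therapy_hours - 19 = -58: therapy_hours = (-58 + 19) / 13 = -3.

therapy_hours = -3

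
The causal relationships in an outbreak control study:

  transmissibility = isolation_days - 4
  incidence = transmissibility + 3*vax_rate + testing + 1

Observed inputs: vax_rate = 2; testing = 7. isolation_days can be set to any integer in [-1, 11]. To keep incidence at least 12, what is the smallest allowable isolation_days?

Substituting into the incidence equation gives incidence = isolation_days + 10.
Require isolation_days + 10 ≥ 12, so isolation_days ≥ 2.
The smallest integer in [-1, 11] satisfying this is 2.

isolation_days = 2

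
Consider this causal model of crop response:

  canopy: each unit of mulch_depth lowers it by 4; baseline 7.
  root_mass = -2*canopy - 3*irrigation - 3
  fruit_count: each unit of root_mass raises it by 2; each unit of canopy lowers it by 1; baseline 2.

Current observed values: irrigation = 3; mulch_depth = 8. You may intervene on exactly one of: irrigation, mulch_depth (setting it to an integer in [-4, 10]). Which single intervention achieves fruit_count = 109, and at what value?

Intervening on irrigation: with other inputs at their observed values, fruit_count = -6*irrigation + 121. Solving for 109 gives irrigation = 2, within [-4, 10].
Intervening on mulch_depth: fruit_count = 20*mulch_depth - 57. Reaching 109 requires mulch_depth = 83/10, not an integer.

set irrigation = 2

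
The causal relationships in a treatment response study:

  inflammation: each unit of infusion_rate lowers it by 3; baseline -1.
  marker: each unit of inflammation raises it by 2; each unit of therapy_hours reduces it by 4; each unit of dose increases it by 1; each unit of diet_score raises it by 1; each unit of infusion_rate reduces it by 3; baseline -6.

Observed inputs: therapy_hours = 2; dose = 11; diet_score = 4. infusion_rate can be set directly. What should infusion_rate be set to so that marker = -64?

infusion_rate = 7

Substituting into the marker equation gives marker = -9*infusion_rate - 1.
Solve -9*infusion_rate - 1 = -64: infusion_rate = (-64 + 1) / -9 = 7.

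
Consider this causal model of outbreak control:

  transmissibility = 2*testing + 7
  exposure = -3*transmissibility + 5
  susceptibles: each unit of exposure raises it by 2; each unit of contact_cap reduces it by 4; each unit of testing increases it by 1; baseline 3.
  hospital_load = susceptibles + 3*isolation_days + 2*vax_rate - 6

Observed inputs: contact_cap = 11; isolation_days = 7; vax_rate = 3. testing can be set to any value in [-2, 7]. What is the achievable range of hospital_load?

Substituting into the exposure equation gives exposure = -6*testing - 16.
susceptibles becomes -11*testing - 73.
This gives hospital_load = -11*testing - 52.
Linear in testing, so extremes are at the endpoints: testing = -2 gives hospital_load = -30; testing = 7 gives hospital_load = -129.

-129 to -30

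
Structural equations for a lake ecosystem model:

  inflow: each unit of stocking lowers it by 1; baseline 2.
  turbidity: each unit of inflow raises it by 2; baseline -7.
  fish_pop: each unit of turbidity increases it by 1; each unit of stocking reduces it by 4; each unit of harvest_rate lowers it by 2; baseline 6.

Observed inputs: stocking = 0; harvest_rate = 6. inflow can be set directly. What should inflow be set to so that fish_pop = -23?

inflow = -5

Intervening on inflow fixes its value directly, overriding its dependence on stocking.
Substituting into the fish_pop equation gives fish_pop = 2*inflow - 13.
Solve 2*inflow - 13 = -23: inflow = (-23 + 13) / 2 = -5.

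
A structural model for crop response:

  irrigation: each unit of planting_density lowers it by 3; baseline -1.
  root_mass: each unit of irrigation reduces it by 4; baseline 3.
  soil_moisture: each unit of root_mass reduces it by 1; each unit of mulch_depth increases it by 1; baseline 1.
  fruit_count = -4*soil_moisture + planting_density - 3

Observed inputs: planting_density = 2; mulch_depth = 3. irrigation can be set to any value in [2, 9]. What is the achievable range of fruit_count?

-149 to -37

Intervening on irrigation fixes its value directly, overriding its dependence on planting_density.
Substituting into the soil_moisture equation gives soil_moisture = 4*irrigation + 1.
So fruit_count = -16*irrigation - 5.
Linear in irrigation, so extremes are at the endpoints: irrigation = 2 gives fruit_count = -37; irrigation = 9 gives fruit_count = -149.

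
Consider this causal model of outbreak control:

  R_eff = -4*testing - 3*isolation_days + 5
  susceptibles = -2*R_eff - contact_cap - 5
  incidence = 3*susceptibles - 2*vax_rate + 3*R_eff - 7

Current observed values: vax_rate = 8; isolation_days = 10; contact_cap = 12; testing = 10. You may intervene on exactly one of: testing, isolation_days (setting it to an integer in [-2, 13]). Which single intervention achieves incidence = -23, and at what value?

Intervening on testing: with other inputs at their observed values, incidence = 12*testing + 1. Solving for -23 gives testing = -2, within [-2, 13].
Intervening on isolation_days: incidence = 9*isolation_days + 31. Reaching -23 requires isolation_days = -6, outside [-2, 13].

set testing = -2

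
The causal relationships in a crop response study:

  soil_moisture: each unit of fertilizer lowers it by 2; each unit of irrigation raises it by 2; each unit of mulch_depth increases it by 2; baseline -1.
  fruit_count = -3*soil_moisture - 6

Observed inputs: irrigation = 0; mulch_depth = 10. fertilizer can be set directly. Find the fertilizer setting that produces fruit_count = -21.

Substituting into the soil_moisture equation gives soil_moisture = -2*fertilizer + 19.
Substituting into the fruit_count equation gives fruit_count = 6*fertilizer - 63.
Solve 6*fertilizer - 63 = -21: fertilizer = (-21 + 63) / 6 = 7.

fertilizer = 7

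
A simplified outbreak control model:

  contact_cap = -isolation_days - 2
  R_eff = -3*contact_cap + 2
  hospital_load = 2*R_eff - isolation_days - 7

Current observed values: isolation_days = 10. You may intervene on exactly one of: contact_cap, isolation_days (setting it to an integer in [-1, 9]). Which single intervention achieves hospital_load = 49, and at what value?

Intervening on contact_cap: hospital_load = -6*contact_cap - 13. Reaching 49 requires contact_cap = -31/3, not an integer.
Intervening on isolation_days: with other inputs at their observed values, hospital_load = 5*isolation_days + 9. Solving for 49 gives isolation_days = 8, within [-1, 9].

set isolation_days = 8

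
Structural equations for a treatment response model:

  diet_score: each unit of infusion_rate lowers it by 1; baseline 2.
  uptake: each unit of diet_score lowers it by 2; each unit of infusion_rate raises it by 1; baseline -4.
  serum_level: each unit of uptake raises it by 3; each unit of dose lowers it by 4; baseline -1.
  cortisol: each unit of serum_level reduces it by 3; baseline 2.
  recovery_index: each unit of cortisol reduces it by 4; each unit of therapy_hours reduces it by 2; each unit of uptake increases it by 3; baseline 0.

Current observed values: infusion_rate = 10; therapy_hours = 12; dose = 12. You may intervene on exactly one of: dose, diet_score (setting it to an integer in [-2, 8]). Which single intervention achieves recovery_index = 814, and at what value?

set dose = 0

Intervening on dose: with other inputs at their observed values, recovery_index = -48*dose + 814. Solving for 814 gives dose = 0, within [-2, 8].
Intervening on diet_score: recovery_index = -78*diet_score - 386. Reaching 814 requires diet_score = -200/13, not an integer.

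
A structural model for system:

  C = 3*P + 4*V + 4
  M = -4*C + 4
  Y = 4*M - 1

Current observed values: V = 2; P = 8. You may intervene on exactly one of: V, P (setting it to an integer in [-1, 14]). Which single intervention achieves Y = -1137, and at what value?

set V = 11

Intervening on V: with other inputs at their observed values, Y = -64*V - 433. Solving for -1137 gives V = 11, within [-1, 14].
Intervening on P: Y = -48*P - 177. Reaching -1137 requires P = 20, outside [-1, 14].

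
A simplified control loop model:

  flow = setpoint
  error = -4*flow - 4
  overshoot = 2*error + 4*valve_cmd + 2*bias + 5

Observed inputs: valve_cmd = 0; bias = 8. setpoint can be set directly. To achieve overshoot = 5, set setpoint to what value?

Substituting into the error equation gives error = -4*setpoint - 4.
overshoot becomes -8*setpoint + 13.
Solve -8*setpoint + 13 = 5: setpoint = (5 - 13) / -8 = 1.

setpoint = 1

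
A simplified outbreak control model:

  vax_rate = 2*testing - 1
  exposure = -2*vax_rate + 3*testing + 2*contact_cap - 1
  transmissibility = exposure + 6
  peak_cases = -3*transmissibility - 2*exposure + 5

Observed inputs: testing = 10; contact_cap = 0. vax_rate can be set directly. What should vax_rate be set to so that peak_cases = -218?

vax_rate = -6

Intervening on vax_rate fixes its value directly, overriding its dependence on testing.
Substituting into the exposure equation gives exposure = -2*vax_rate + 29.
So transmissibility = -2*vax_rate + 35.
peak_cases becomes 10*vax_rate - 158.
Solve 10*vax_rate - 158 = -218: vax_rate = (-218 + 158) / 10 = -6.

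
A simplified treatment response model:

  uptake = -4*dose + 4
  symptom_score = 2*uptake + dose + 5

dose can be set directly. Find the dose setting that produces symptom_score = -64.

Substituting into the symptom_score equation gives symptom_score = -7*dose + 13.
Solve -7*dose + 13 = -64: dose = (-64 - 13) / -7 = 11.

dose = 11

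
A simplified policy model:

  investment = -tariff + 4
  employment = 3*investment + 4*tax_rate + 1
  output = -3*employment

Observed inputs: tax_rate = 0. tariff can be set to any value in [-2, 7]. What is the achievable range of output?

-57 to 24

Substituting into the employment equation gives employment = -3*tariff + 13.
This gives output = 9*tariff - 39.
Linear in tariff, so extremes are at the endpoints: tariff = -2 gives output = -57; tariff = 7 gives output = 24.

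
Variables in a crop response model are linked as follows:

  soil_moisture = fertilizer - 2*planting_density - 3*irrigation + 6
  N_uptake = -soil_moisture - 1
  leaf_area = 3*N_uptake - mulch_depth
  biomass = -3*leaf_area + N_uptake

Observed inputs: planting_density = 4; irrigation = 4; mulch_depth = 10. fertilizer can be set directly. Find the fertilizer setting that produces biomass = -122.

Substituting into the soil_moisture equation gives soil_moisture = fertilizer - 14.
So N_uptake = -fertilizer + 13.
This gives leaf_area = -3*fertilizer + 29.
Substituting into the biomass equation gives biomass = 8*fertilizer - 74.
Solve 8*fertilizer - 74 = -122: fertilizer = (-122 + 74) / 8 = -6.

fertilizer = -6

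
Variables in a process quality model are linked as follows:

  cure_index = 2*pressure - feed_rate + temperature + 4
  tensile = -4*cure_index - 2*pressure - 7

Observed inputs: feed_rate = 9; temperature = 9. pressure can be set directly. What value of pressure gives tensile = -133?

pressure = 11

Substituting into the cure_index equation gives cure_index = 2*pressure + 4.
Substituting into the tensile equation gives tensile = -10*pressure - 23.
Solve -10*pressure - 23 = -133: pressure = (-133 + 23) / -10 = 11.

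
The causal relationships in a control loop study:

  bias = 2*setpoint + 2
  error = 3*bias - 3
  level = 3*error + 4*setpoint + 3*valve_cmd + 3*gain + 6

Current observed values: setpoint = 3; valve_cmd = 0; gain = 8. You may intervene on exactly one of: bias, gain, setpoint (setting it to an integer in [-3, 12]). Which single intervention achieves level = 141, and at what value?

set bias = 12

Intervening on bias: with other inputs at their observed values, level = 9*bias + 33. Solving for 141 gives bias = 12, within [-3, 12].
Intervening on gain: level = 3*gain + 81. Reaching 141 requires gain = 20, outside [-3, 12].
Intervening on setpoint: level = 22*setpoint + 39. Reaching 141 requires setpoint = 51/11, not an integer.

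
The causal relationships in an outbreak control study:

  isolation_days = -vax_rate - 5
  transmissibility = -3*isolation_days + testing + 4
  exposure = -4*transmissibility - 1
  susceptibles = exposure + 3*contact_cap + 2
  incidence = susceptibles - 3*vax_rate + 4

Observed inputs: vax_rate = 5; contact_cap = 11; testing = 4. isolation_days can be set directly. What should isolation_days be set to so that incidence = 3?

isolation_days = 1

Intervening on isolation_days fixes its value directly, overriding its dependence on vax_rate.
Substituting into the transmissibility equation gives transmissibility = -3*isolation_days + 8.
Substituting into the exposure equation gives exposure = 12*isolation_days - 33.
Substituting into the susceptibles equation gives susceptibles = 12*isolation_days + 2.
Substituting into the incidence equation gives incidence = 12*isolation_days - 9.
Solve 12*isolation_days - 9 = 3: isolation_days = (3 + 9) / 12 = 1.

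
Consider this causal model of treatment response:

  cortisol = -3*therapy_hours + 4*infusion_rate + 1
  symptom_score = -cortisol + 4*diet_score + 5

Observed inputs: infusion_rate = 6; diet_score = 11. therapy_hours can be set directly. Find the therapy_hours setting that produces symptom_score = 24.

therapy_hours = 0

Substituting into the cortisol equation gives cortisol = -3*therapy_hours + 25.
Substituting into the symptom_score equation gives symptom_score = 3*therapy_hours + 24.
Solve 3*therapy_hours + 24 = 24: therapy_hours = (24 - 24) / 3 = 0.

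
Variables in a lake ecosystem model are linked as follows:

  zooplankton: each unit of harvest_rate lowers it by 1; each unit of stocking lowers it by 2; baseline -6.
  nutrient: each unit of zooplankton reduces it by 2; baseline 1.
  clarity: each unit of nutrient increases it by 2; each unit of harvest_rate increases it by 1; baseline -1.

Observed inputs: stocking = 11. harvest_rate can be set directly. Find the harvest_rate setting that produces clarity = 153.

Substituting into the zooplankton equation gives zooplankton = -harvest_rate - 28.
Substituting into the nutrient equation gives nutrient = 2*harvest_rate + 57.
This gives clarity = 5*harvest_rate + 113.
Solve 5*harvest_rate + 113 = 153: harvest_rate = (153 - 113) / 5 = 8.

harvest_rate = 8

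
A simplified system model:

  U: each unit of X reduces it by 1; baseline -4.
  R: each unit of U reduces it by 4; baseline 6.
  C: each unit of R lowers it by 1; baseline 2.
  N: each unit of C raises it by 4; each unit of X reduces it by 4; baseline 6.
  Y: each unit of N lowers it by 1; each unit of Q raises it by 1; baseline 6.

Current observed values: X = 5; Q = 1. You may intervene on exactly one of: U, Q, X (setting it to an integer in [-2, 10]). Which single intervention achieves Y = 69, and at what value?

Intervening on U: with other inputs at their observed values, Y = -16*U + 37. Solving for 69 gives U = -2, within [-2, 10].
Intervening on Q: Y = Q + 180. Reaching 69 requires Q = -111, outside [-2, 10].
Intervening on X: Y = 20*X + 81. Reaching 69 requires X = -3/5, not an integer.

set U = -2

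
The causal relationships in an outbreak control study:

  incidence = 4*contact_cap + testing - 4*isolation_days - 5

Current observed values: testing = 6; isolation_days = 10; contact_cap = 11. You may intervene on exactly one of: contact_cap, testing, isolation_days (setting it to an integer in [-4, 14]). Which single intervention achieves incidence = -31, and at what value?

set contact_cap = 2

Intervening on contact_cap: with other inputs at their observed values, incidence = 4*contact_cap - 39. Solving for -31 gives contact_cap = 2, within [-4, 14].
Intervening on testing: incidence = testing - 1. Reaching -31 requires testing = -30, outside [-4, 14].
Intervening on isolation_days: incidence = -4*isolation_days + 45. Reaching -31 requires isolation_days = 19, outside [-4, 14].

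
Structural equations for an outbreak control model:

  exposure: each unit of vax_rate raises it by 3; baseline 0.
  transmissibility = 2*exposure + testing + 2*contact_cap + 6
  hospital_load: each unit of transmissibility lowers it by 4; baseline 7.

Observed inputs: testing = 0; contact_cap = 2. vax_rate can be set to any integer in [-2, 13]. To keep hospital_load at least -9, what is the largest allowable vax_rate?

vax_rate = -1

Substituting into the transmissibility equation gives transmissibility = 6*vax_rate + 10.
hospital_load becomes -24*vax_rate - 33.
Require -24*vax_rate - 33 ≥ -9, so vax_rate ≤ -1.
The largest integer in [-2, 13] satisfying this is -1.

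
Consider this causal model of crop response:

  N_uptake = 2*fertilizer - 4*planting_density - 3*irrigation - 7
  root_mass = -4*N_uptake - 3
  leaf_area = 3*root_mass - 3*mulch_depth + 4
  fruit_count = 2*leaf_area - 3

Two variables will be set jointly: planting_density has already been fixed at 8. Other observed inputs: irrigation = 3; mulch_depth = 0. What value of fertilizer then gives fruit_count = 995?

With planting_density held at 8:
Substituting into the N_uptake equation gives N_uptake = 2*fertilizer - 48.
root_mass becomes -8*fertilizer + 189.
Substituting into the leaf_area equation gives leaf_area = -24*fertilizer + 571.
Substituting into the fruit_count equation gives fruit_count = -48*fertilizer + 1139.
Solve -48*fertilizer + 1139 = 995: fertilizer = (995 - 1139) / -48 = 3.

fertilizer = 3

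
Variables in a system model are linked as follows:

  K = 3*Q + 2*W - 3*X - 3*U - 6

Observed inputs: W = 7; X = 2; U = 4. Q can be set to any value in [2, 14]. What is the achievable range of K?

-4 to 32

Substituting into the K equation gives K = 3*Q - 10.
Linear in Q, so extremes are at the endpoints: Q = 2 gives K = -4; Q = 14 gives K = 32.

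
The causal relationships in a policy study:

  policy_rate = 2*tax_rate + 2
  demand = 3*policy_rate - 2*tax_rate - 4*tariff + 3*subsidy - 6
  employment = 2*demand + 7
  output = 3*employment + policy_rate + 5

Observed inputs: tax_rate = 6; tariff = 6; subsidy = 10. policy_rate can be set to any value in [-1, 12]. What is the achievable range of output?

Intervening on policy_rate fixes its value directly, overriding its dependence on tax_rate.
Substituting into the demand equation gives demand = 3*policy_rate - 12.
This gives employment = 6*policy_rate - 17.
This gives output = 19*policy_rate - 46.
Linear in policy_rate, so extremes are at the endpoints: policy_rate = -1 gives output = -65; policy_rate = 12 gives output = 182.

-65 to 182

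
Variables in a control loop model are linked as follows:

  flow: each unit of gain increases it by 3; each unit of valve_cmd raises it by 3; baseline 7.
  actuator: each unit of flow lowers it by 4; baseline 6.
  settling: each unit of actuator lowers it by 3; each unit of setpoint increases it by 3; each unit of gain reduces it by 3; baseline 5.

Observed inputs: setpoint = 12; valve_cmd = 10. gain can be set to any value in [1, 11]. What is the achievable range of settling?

Substituting into the flow equation gives flow = 3*gain + 37.
So actuator = -12*gain - 142.
Substituting into the settling equation gives settling = 33*gain + 467.
Linear in gain, so extremes are at the endpoints: gain = 1 gives settling = 500; gain = 11 gives settling = 830.

500 to 830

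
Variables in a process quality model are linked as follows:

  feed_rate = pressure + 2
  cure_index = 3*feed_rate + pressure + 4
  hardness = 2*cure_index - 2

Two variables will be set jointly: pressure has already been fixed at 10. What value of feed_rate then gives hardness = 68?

With pressure held at 10:
Intervening on feed_rate fixes its value directly, overriding its dependence on pressure.
Substituting into the cure_index equation gives cure_index = 3*feed_rate + 14.
So hardness = 6*feed_rate + 26.
Solve 6*feed_rate + 26 = 68: feed_rate = (68 - 26) / 6 = 7.

feed_rate = 7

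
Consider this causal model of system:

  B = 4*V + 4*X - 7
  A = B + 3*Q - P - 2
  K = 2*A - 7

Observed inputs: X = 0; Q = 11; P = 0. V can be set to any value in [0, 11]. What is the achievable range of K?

Substituting into the B equation gives B = 4*V - 7.
This gives A = 4*V + 24.
Substituting into the K equation gives K = 8*V + 41.
Linear in V, so extremes are at the endpoints: V = 0 gives K = 41; V = 11 gives K = 129.

41 to 129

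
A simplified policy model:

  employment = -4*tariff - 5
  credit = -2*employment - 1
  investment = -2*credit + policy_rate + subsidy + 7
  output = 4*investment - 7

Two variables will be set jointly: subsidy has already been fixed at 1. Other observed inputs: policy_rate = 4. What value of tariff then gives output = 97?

tariff = -2

With subsidy held at 1:
Substituting into the credit equation gives credit = 8*tariff + 9.
Substituting into the investment equation gives investment = -16*tariff - 6.
Substituting into the output equation gives output = -64*tariff - 31.
Solve -64*tariff - 31 = 97: tariff = (97 + 31) / -64 = -2.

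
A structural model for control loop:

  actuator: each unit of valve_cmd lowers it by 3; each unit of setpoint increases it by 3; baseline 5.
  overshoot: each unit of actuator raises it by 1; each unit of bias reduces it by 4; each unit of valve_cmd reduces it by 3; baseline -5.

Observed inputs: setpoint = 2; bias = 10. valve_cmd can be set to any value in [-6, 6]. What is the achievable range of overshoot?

-70 to 2

Substituting into the actuator equation gives actuator = -3*valve_cmd + 11.
Substituting into the overshoot equation gives overshoot = -6*valve_cmd - 34.
Linear in valve_cmd, so extremes are at the endpoints: valve_cmd = -6 gives overshoot = 2; valve_cmd = 6 gives overshoot = -70.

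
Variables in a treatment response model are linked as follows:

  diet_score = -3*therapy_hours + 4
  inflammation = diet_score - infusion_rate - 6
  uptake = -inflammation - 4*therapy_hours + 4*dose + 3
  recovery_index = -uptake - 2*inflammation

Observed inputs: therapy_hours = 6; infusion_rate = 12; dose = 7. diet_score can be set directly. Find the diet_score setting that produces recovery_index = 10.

diet_score = 1

Intervening on diet_score fixes its value directly, overriding its dependence on therapy_hours.
Substituting into the inflammation equation gives inflammation = diet_score - 18.
uptake becomes -diet_score + 25.
Substituting into the recovery_index equation gives recovery_index = -diet_score + 11.
Solve -diet_score + 11 = 10: diet_score = (10 - 11) / -1 = 1.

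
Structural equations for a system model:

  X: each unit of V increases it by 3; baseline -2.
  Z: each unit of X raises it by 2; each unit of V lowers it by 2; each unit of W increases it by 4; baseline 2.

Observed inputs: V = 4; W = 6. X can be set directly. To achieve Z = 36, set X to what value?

X = 9

Intervening on X fixes its value directly, overriding its dependence on V.
Substituting into the Z equation gives Z = 2*X + 18.
Solve 2*X + 18 = 36: X = (36 - 18) / 2 = 9.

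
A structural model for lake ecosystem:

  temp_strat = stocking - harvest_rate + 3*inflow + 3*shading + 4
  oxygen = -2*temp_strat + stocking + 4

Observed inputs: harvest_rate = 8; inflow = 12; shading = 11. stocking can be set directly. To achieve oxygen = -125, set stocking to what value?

Substituting into the temp_strat equation gives temp_strat = stocking + 65.
Substituting into the oxygen equation gives oxygen = -stocking - 126.
Solve -stocking - 126 = -125: stocking = (-125 + 126) / -1 = -1.

stocking = -1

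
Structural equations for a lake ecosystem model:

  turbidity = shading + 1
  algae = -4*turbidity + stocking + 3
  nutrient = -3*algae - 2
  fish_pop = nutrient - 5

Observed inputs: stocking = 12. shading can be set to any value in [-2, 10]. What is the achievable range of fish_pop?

Substituting into the algae equation gives algae = -4*shading + 11.
Substituting into the nutrient equation gives nutrient = 12*shading - 35.
So fish_pop = 12*shading - 40.
Linear in shading, so extremes are at the endpoints: shading = -2 gives fish_pop = -64; shading = 10 gives fish_pop = 80.

-64 to 80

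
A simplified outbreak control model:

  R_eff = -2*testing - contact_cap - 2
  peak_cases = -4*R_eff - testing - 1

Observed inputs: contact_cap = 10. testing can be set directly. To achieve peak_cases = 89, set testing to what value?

Substituting into the R_eff equation gives R_eff = -2*testing - 12.
Substituting into the peak_cases equation gives peak_cases = 7*testing + 47.
Solve 7*testing + 47 = 89: testing = (89 - 47) / 7 = 6.

testing = 6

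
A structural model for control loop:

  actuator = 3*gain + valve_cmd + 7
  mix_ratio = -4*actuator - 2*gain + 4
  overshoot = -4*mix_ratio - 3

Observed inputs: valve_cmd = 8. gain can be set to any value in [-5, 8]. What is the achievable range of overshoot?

-59 to 669

Substituting into the actuator equation gives actuator = 3*gain + 15.
This gives mix_ratio = -14*gain - 56.
Substituting into the overshoot equation gives overshoot = 56*gain + 221.
Linear in gain, so extremes are at the endpoints: gain = -5 gives overshoot = -59; gain = 8 gives overshoot = 669.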